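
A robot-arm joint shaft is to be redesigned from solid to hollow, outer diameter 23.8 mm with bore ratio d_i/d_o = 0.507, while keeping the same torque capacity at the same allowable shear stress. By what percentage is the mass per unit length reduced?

22.2 %

Equal τ_max and T ⇒ the solid shaft needs d_s³ = d_o³(1−k⁴), so d_s = 23.8·(1−0.507⁴)^(1/3) = 23.26 mm.
Area ratio A_h/A_s = d_o²(1−k²)/d_s² = (1−k²)/(1−k⁴)^(2/3) = 0.7776.
Mass saving = 1 − 0.7776 = 22.2 %.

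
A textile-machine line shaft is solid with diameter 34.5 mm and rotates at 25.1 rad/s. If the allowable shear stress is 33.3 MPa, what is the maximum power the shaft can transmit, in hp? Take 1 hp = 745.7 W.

9.04 hp

J = πd⁴/32 = π(0.0345)⁴/32 = 1.391×10^-7 m⁴.
T_max = τ_allow·J/r = 3.33×10^7 × 1.391×10^-7 / 0.0173 = 268.5 N·m.
ω = 25.1 rad/s, so P_max = T_max·ω = 6739 W.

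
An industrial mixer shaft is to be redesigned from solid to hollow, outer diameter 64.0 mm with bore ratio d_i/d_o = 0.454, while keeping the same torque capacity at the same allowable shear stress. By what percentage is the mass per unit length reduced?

18.3 %

Equal τ_max and T ⇒ the solid shaft needs d_s³ = d_o³(1−k⁴), so d_s = 64.0·(1−0.454⁴)^(1/3) = 63.08 mm.
Area ratio A_h/A_s = d_o²(1−k²)/d_s² = (1−k²)/(1−k⁴)^(2/3) = 0.8172.
Mass saving = 1 − 0.8172 = 18.3 %.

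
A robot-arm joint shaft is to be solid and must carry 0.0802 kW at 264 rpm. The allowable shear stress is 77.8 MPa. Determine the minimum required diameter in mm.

ω = 2π·264/60 = 27.65 rad/s, so T = P/ω = 0.0802×10³ / 27.65 = 2.901 N·m.
For a solid shaft τ_max = 16T/(πd³), so d = (16T/(π τ_allow))^(1/3) = (16·2.901/(π·7.78×10^7))^(1/3) = 0.005748 m.

5.75 mm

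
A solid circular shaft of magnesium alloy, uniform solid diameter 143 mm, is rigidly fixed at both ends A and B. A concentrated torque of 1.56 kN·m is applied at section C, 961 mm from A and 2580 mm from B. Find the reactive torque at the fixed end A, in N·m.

1140 N·m

With uniform GJ and both ends fixed, compatibility θ_AC = θ_CB gives T_A·a = T_B·b, together with T_A + T_B = T₀.
T_A = T₀·b/(a+b) = 1560·2580/3541 = 1137 N·m; T_B = 423.4 N·m.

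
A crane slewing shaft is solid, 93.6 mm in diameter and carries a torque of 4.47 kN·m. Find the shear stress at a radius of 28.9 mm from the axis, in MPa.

17.1 MPa

J = πd⁴/32 = π(0.0936)⁴/32 = 7.535×10^-6 m⁴.
Shear stress varies linearly with radius: τ = T·r/J = 4470 × 0.0289 / 7.535×10^-6 = 1.714×10^7 Pa.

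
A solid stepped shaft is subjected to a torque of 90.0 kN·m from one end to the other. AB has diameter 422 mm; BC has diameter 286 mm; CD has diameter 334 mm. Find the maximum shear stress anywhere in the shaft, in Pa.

1.96e7 Pa

Under the same torque, τ_max = 16T/(πd³) is largest where d is smallest — segment BC (d = 286 mm).
τ_max = 16·90000/(π·(0.286)³) = 1.959×10^7 Pa.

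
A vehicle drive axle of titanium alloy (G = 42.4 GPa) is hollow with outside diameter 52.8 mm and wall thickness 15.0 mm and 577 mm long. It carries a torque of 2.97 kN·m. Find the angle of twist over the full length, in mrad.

54.9 mrad

J = π(d_o⁴ − d_i⁴)/32 = π(0.0528⁴ − 0.0228⁴)/32 = 7.365×10^-7 m⁴.
θ = T·L/(G·J) = 2970 × 0.577 / (42.4×10⁹ × 7.365×10^-7) = 0.05488 rad.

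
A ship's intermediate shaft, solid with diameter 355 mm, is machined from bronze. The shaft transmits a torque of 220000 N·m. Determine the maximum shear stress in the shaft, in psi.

J = πd⁴/32 = π(0.355)⁴/32 = 1.559×10^-3 m⁴.
τ_max = T·r/J = 220000 × 0.177 / 1.559×10^-3 = 2.504×10^7 Pa.

3630 psi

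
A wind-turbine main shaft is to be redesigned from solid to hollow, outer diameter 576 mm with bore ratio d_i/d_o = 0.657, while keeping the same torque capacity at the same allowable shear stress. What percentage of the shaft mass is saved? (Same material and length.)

Equal τ_max and T ⇒ the solid shaft needs d_s³ = d_o³(1−k⁴), so d_s = 576·(1−0.657⁴)^(1/3) = 537.7 mm.
Area ratio A_h/A_s = d_o²(1−k²)/d_s² = (1−k²)/(1−k⁴)^(2/3) = 0.6521.
Mass saving = 1 − 0.6521 = 34.8 %.

34.8 %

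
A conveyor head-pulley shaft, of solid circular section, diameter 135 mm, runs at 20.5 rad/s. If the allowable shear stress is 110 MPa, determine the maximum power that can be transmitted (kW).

1090 kW

J = πd⁴/32 = π(0.135)⁴/32 = 3.261×10^-5 m⁴.
T_max = τ_allow·J/r = 1.10×10^8 × 3.261×10^-5 / 0.0675 = 53140 N·m.
ω = 20.5 rad/s, so P_max = T_max·ω = 1.089×10^6 W.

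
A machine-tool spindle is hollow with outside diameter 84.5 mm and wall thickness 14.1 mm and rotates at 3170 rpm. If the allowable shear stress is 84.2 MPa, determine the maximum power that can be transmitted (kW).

J = π(d_o⁴ − d_i⁴)/32 = π(0.0845⁴ − 0.0563⁴)/32 = 4.019×10^-6 m⁴.
T_max = τ_allow·J/r = 8.42×10^7 × 4.019×10^-6 / 0.0423 = 8009 N·m.
ω = 2π·3170/60 = 332.0 rad/s, so P_max = T_max·ω = 2.659×10^6 W.

2660 kW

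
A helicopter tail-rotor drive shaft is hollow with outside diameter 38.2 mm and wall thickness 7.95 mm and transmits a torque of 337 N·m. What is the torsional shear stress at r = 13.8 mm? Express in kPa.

J = π(d_o⁴ − d_i⁴)/32 = π(0.0382⁴ − 0.0223⁴)/32 = 1.848×10^-7 m⁴.
Shear stress varies linearly with radius: τ = T·r/J = 337.0 × 0.0138 / 1.848×10^-7 = 2.517×10^7 Pa.

25200 kPa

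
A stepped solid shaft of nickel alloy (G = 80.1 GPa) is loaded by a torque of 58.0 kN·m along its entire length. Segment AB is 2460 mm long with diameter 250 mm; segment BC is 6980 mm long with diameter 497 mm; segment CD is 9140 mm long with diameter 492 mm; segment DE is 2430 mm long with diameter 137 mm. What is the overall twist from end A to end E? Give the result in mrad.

J_AB = π(0.250)⁴/32 = 3.83×10^-4 m⁴; J_BC = π(0.497)⁴/32 = 5.99×10^-3 m⁴; J_CD = π(0.492)⁴/32 = 5.75×10^-3 m⁴; J_DE = π(0.137)⁴/32 = 3.46×10^-5 m⁴.
θ = (T/G)·Σ L_i/J_i = (58000/80.1×10⁹)·(2.46/3.83×10^-4 + 6.98/5.99×10^-3 + 9.14/5.75×10^-3 + 2.43/3.46×10^-5) = 0.05752 rad.

57.5 mrad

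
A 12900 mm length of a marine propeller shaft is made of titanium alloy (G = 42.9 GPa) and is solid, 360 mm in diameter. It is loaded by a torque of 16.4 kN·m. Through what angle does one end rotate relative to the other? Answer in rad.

J = πd⁴/32 = π(0.360)⁴/32 = 1.649×10^-3 m⁴.
θ = T·L/(G·J) = 16400 × 12.9 / (42.9×10⁹ × 1.649×10^-3) = 2.991×10^-3 rad.

0.00299 rad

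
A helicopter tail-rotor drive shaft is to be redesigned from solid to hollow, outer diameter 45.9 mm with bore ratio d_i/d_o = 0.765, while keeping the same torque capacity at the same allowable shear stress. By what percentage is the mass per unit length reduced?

45.1 %

Equal τ_max and T ⇒ the solid shaft needs d_s³ = d_o³(1−k⁴), so d_s = 45.9·(1−0.765⁴)^(1/3) = 39.91 mm.
Area ratio A_h/A_s = d_o²(1−k²)/d_s² = (1−k²)/(1−k⁴)^(2/3) = 0.5485.
Mass saving = 1 − 0.5485 = 45.1 %.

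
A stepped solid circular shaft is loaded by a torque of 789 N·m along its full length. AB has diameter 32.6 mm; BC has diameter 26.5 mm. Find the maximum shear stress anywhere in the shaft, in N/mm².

Under the same torque, τ_max = 16T/(πd³) is largest where d is smallest — segment BC (d = 26.5 mm).
τ_max = 16·789.0/(π·(0.0265)³) = 2.159×10^8 Pa.

216 N/mm²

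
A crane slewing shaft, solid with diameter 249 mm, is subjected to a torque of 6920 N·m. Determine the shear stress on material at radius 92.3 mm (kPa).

1690 kPa

J = πd⁴/32 = π(0.249)⁴/32 = 3.774×10^-4 m⁴.
Shear stress varies linearly with radius: τ = T·r/J = 6920 × 0.0923 / 3.774×10^-4 = 1.692×10^6 Pa.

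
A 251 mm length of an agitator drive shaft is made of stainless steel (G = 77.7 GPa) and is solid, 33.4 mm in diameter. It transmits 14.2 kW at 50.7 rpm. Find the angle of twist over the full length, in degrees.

ω = 2π·50.7/60 = 5.309 rad/s, so T = P/ω = 14.2×10³ / 5.309 = 2675 N·m.
J = πd⁴/32 = π(0.0334)⁴/32 = 1.222×10^-7 m⁴.
θ = T·L/(G·J) = 2675 × 0.251 / (77.7×10⁹ × 1.222×10^-7) = 0.07072 rad.

4.05°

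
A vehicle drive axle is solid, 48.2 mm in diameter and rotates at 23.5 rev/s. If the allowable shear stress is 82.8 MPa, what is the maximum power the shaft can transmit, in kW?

269 kW

J = πd⁴/32 = π(0.0482)⁴/32 = 5.299×10^-7 m⁴.
T_max = τ_allow·J/r = 8.28×10^7 × 5.299×10^-7 / 0.0241 = 1821 N·m.
ω = 2π·23.5 = 147.7 rad/s, so P_max = T_max·ω = 2.688×10^5 W.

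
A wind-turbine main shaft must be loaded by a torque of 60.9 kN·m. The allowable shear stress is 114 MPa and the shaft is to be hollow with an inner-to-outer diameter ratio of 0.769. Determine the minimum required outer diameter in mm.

For a hollow shaft with d_i/d_o = 0.769: τ_max = 16T/(π d_o³ (1−k⁴)), so d_o = [16T/(π τ_allow (1−k⁴))]^(1/3) = [16·60900/(π·1.14×10^8·0.6503)]^(1/3) = 0.1611 m.

161 mm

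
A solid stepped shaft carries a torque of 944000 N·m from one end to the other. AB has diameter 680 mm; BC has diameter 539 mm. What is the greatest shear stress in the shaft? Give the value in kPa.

Under the same torque, τ_max = 16T/(πd³) is largest where d is smallest — segment BC (d = 539 mm).
τ_max = 16·944000/(π·(0.539)³) = 3.070×10^7 Pa.

30700 kPa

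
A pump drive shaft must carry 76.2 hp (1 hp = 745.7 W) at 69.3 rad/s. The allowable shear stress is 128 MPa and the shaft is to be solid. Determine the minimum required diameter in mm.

32.0 mm

ω = 69.3 rad/s, so T = P/ω = 76.2×745.7 / 69.30 = 819.9 N·m.
For a solid shaft τ_max = 16T/(πd³), so d = (16T/(π τ_allow))^(1/3) = (16·819.9/(π·1.28×10^8))^(1/3) = 0.03195 m.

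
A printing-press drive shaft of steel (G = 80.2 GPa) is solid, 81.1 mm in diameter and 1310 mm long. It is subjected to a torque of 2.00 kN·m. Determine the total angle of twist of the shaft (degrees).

J = πd⁴/32 = π(0.0811)⁴/32 = 4.247×10^-6 m⁴.
θ = T·L/(G·J) = 2000 × 1.31 / (80.2×10⁹ × 4.247×10^-6) = 7.692×10^-3 rad.

0.441°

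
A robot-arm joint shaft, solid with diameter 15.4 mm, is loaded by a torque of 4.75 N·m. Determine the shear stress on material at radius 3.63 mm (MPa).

3.12 MPa

J = πd⁴/32 = π(0.0154)⁴/32 = 5.522×10^-9 m⁴.
Shear stress varies linearly with radius: τ = T·r/J = 4.750 × 0.00363 / 5.522×10^-9 = 3.123×10^6 Pa.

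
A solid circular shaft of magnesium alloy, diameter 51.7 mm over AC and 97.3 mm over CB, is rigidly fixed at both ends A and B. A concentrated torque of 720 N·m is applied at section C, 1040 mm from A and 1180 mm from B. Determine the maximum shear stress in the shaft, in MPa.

3.65 MPa

Compatibility: T_A·a/J_AC = T_B·b/J_CB with T_A + T_B = T₀.
J_AC = 7.01×10^-7 m⁴, J_CB = 8.80×10^-6 m⁴, so T_A = T₀·(J_AC/a)/((J_AC/a)+(J_CB/b)) = 59.72 N·m, T_B = 660.3 N·m.
τ in each portion: τ_AC = 2.20×10^6 Pa, τ_CB = 3.65×10^6 Pa; maximum is in CB.
τ_max = T_CB·r/J = 660.3·0.0486/8.80×10^-6 = 3.651×10^6 Pa.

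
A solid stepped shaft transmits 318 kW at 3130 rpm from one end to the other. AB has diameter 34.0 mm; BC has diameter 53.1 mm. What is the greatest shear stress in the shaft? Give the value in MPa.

126 MPa

ω = 2π·3130/60 = 327.8 rad/s, so T = P/ω = 318×10³ / 327.8 = 970.2 N·m.
Under the same torque, τ_max = 16T/(πd³) is largest where d is smallest — segment AB (d = 34.0 mm).
τ_max = 16·970.2/(π·(0.0340)³) = 1.257×10^8 Pa.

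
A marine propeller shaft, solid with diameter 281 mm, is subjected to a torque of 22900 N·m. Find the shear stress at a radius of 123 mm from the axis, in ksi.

J = πd⁴/32 = π(0.281)⁴/32 = 6.121×10^-4 m⁴.
Shear stress varies linearly with radius: τ = T·r/J = 22900 × 0.123 / 6.121×10^-4 = 4.602×10^6 Pa.

0.667 ksi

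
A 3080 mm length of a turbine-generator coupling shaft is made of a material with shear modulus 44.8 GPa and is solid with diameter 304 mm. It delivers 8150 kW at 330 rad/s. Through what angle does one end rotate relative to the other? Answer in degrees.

ω = 330 rad/s, so T = P/ω = 8150×10³ / 330.0 = 24700 N·m.
J = πd⁴/32 = π(0.304)⁴/32 = 8.385×10^-4 m⁴.
θ = T·L/(G·J) = 24700 × 3.08 / (44.8×10⁹ × 8.385×10^-4) = 2.025×10^-3 rad.

0.116°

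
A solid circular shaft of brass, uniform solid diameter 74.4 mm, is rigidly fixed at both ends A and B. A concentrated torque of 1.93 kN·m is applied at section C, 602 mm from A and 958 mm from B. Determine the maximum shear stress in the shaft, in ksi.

With uniform GJ and both ends fixed, compatibility θ_AC = θ_CB gives T_A·a = T_B·b, together with T_A + T_B = T₀.
T_A = T₀·b/(a+b) = 1930·958/1560 = 1185 N·m; T_B = 744.8 N·m.
τ in each portion: τ_AC = 1.47×10^7 Pa, τ_CB = 9.21×10^6 Pa; maximum is in AC.
τ_max = T_AC·r/J = 1185·0.0372/3.01×10^-6 = 1.466×10^7 Pa.

2.13 ksi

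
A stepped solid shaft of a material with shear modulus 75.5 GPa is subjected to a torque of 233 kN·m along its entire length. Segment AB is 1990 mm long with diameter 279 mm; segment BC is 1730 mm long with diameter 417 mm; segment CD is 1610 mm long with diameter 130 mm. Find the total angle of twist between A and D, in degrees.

10.8°

J_AB = π(0.279)⁴/32 = 5.95×10^-4 m⁴; J_BC = π(0.417)⁴/32 = 2.97×10^-3 m⁴; J_CD = π(0.130)⁴/32 = 2.80×10^-5 m⁴.
θ = (T/G)·Σ L_i/J_i = (233000/75.5×10⁹)·(1.99/5.95×10^-4 + 1.73/2.97×10^-3 + 1.61/2.80×10^-5) = 0.1893 rad.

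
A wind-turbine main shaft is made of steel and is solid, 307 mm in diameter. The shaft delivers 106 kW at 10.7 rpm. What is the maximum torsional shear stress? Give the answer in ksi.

2.42 ksi

ω = 2π·10.7/60 = 1.121 rad/s, so T = P/ω = 106×10³ / 1.121 = 94600 N·m.
J = πd⁴/32 = π(0.307)⁴/32 = 8.721×10^-4 m⁴.
τ_max = T·r/J = 94600 × 0.153 / 8.721×10^-4 = 1.665×10^7 Pa.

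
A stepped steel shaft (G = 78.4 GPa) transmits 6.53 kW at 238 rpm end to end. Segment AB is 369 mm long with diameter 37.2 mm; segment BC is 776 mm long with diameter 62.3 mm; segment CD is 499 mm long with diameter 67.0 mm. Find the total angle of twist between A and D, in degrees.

ω = 2π·238/60 = 24.92 rad/s, so T = P/ω = 6.53×10³ / 24.92 = 262.0 N·m.
J_AB = π(0.0372)⁴/32 = 1.88×10^-7 m⁴; J_BC = π(0.0623)⁴/32 = 1.48×10^-6 m⁴; J_CD = π(0.0670)⁴/32 = 1.98×10^-6 m⁴.
θ = (T/G)·Σ L_i/J_i = (262.0/78.4×10⁹)·(0.369/1.88×10^-7 + 0.776/1.48×10^-6 + 0.499/1.98×10^-6) = 9.156×10^-3 rad.

0.525°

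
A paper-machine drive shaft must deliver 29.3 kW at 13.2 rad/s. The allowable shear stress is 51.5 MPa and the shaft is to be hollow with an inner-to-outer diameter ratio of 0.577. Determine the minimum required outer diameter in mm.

ω = 13.2 rad/s, so T = P/ω = 29.3×10³ / 13.20 = 2220 N·m.
For a hollow shaft with d_i/d_o = 0.577: τ_max = 16T/(π d_o³ (1−k⁴)), so d_o = [16T/(π τ_allow (1−k⁴))]^(1/3) = [16·2220/(π·5.15×10^7·0.8892)]^(1/3) = 0.06273 m.

62.7 mm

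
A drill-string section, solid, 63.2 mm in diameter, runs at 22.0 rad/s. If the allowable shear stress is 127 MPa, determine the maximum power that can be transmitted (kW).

J = πd⁴/32 = π(0.0632)⁴/32 = 1.566×10^-6 m⁴.
T_max = τ_allow·J/r = 1.27×10^8 × 1.566×10^-6 / 0.0316 = 6295 N·m.
ω = 22.0 rad/s, so P_max = T_max·ω = 1.385×10^5 W.

138 kW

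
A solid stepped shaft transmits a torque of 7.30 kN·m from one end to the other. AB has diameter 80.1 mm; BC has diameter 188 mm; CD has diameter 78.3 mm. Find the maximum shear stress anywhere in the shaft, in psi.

Under the same torque, τ_max = 16T/(πd³) is largest where d is smallest — segment CD (d = 78.3 mm).
τ_max = 16·7300/(π·(0.0783)³) = 7.745×10^7 Pa.

11200 psi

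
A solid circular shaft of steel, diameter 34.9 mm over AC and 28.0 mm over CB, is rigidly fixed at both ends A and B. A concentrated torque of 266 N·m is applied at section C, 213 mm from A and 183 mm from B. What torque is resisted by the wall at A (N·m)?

Compatibility: T_A·a/J_AC = T_B·b/J_CB with T_A + T_B = T₀.
J_AC = 1.46×10^-7 m⁴, J_CB = 6.03×10^-8 m⁴, so T_A = T₀·(J_AC/a)/((J_AC/a)+(J_CB/b)) = 179.5 N·m, T_B = 86.54 N·m.

179 N·m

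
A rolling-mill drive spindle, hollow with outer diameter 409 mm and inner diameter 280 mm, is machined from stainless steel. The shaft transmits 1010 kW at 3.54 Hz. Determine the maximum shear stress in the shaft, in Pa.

ω = 2π·3.54 = 22.24 rad/s, so T = P/ω = 1010×10³ / 22.24 = 45410 N·m.
J = π(d_o⁴ − d_i⁴)/32 = π(0.409⁴ − 0.280⁴)/32 = 2.144×10^-3 m⁴.
τ_max = T·r/J = 45410 × 0.204 / 2.144×10^-3 = 4.332×10^6 Pa.

4.33e6 Pa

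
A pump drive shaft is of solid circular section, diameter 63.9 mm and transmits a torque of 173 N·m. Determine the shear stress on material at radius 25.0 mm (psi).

J = πd⁴/32 = π(0.0639)⁴/32 = 1.637×10^-6 m⁴.
Shear stress varies linearly with radius: τ = T·r/J = 173.0 × 0.0250 / 1.637×10^-6 = 2.642×10^6 Pa.

383 psi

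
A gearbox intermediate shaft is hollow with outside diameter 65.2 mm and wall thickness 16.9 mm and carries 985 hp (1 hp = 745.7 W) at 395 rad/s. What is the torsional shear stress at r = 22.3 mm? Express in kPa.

24700 kPa

ω = 395 rad/s, so T = P/ω = 985×745.7 / 395.0 = 1860 N·m.
J = π(d_o⁴ − d_i⁴)/32 = π(0.0652⁴ − 0.0314⁴)/32 = 1.679×10^-6 m⁴.
Shear stress varies linearly with radius: τ = T·r/J = 1860 × 0.0223 / 1.679×10^-6 = 2.470×10^7 Pa.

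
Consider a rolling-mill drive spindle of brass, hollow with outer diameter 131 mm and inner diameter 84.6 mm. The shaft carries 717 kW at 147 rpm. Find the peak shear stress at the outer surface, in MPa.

ω = 2π·147/60 = 15.39 rad/s, so T = P/ω = 717×10³ / 15.39 = 46580 N·m.
J = π(d_o⁴ − d_i⁴)/32 = π(0.131⁴ − 0.0846⁴)/32 = 2.388×10^-5 m⁴.
τ_max = T·r/J = 46580 × 0.0655 / 2.388×10^-5 = 1.277×10^8 Pa.

128 MPa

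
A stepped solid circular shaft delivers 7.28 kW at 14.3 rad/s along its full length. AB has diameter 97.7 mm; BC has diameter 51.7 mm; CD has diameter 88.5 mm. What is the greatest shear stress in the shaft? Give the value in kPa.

18800 kPa

ω = 14.3 rad/s, so T = P/ω = 7.28×10³ / 14.30 = 509.1 N·m.
Under the same torque, τ_max = 16T/(πd³) is largest where d is smallest — segment BC (d = 51.7 mm).
τ_max = 16·509.1/(π·(0.0517)³) = 1.876×10^7 Pa.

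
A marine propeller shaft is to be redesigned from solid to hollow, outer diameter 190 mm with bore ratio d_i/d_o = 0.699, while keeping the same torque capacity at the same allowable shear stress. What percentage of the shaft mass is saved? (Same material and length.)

Equal τ_max and T ⇒ the solid shaft needs d_s³ = d_o³(1−k⁴), so d_s = 190·(1−0.699⁴)^(1/3) = 173.5 mm.
Area ratio A_h/A_s = d_o²(1−k²)/d_s² = (1−k²)/(1−k⁴)^(2/3) = 0.6134.
Mass saving = 1 − 0.6134 = 38.7 %.

38.7 %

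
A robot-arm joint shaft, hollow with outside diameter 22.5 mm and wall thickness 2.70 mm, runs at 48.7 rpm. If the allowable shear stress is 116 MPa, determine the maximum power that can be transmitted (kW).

0.882 kW

J = π(d_o⁴ − d_i⁴)/32 = π(0.0225⁴ − 0.0171⁴)/32 = 1.677×10^-8 m⁴.
T_max = τ_allow·J/r = 1.16×10^8 × 1.677×10^-8 / 0.0112 = 172.9 N·m.
ω = 2π·48.7/60 = 5.100 rad/s, so P_max = T_max·ω = 881.7 W.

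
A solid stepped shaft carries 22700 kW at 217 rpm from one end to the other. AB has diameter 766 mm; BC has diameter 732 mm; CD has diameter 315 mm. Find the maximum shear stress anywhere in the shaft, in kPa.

ω = 2π·217/60 = 22.72 rad/s, so T = P/ω = 22700×10³ / 22.72 = 998900 N·m.
Under the same torque, τ_max = 16T/(πd³) is largest where d is smallest — segment CD (d = 315 mm).
τ_max = 16·998900/(π·(0.315)³) = 1.628×10^8 Pa.

163000 kPa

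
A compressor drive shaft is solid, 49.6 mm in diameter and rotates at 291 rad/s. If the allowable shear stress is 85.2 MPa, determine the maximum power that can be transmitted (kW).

J = πd⁴/32 = π(0.0496)⁴/32 = 5.942×10^-7 m⁴.
T_max = τ_allow·J/r = 8.52×10^7 × 5.942×10^-7 / 0.0248 = 2041 N·m.
ω = 291 rad/s, so P_max = T_max·ω = 5.940×10^5 W.

594 kW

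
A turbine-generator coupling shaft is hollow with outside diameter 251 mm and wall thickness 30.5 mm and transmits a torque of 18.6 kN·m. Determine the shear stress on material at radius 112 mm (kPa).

J = π(d_o⁴ − d_i⁴)/32 = π(0.251⁴ − 0.190⁴)/32 = 2.617×10^-4 m⁴.
Shear stress varies linearly with radius: τ = T·r/J = 18600 × 0.112 / 2.617×10^-4 = 7.959×10^6 Pa.

7960 kPa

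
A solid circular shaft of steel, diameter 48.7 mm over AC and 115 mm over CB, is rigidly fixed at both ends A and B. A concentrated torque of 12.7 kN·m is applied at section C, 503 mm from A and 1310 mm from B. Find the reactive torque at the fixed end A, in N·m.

982 N·m

Compatibility: T_A·a/J_AC = T_B·b/J_CB with T_A + T_B = T₀.
J_AC = 5.52×10^-7 m⁴, J_CB = 1.72×10^-5 m⁴, so T_A = T₀·(J_AC/a)/((J_AC/a)+(J_CB/b)) = 981.5 N·m, T_B = 11720 N·m.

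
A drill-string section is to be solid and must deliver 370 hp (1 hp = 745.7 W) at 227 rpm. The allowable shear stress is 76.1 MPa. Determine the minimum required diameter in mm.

91.9 mm

ω = 2π·227/60 = 23.77 rad/s, so T = P/ω = 370×745.7 / 23.77 = 11610 N·m.
For a solid shaft τ_max = 16T/(πd³), so d = (16T/(π τ_allow))^(1/3) = (16·11610/(π·7.61×10^7))^(1/3) = 0.09192 m.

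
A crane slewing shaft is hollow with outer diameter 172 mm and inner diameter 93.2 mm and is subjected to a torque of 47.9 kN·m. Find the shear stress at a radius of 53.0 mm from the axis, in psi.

J = π(d_o⁴ − d_i⁴)/32 = π(0.172⁴ − 0.0932⁴)/32 = 7.852×10^-5 m⁴.
Shear stress varies linearly with radius: τ = T·r/J = 47900 × 0.0530 / 7.852×10^-5 = 3.233×10^7 Pa.

4690 psi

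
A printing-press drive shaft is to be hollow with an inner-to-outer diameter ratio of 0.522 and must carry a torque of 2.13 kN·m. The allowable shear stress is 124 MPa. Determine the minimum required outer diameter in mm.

For a hollow shaft with d_i/d_o = 0.522: τ_max = 16T/(π d_o³ (1−k⁴)), so d_o = [16T/(π τ_allow (1−k⁴))]^(1/3) = [16·2130/(π·1.24×10^8·0.9258)]^(1/3) = 0.04555 m.

45.5 mm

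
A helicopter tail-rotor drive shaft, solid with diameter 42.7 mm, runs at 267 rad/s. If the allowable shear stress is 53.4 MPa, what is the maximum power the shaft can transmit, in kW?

218 kW

J = πd⁴/32 = π(0.0427)⁴/32 = 3.264×10^-7 m⁴.
T_max = τ_allow·J/r = 5.34×10^7 × 3.264×10^-7 / 0.0214 = 816.3 N·m.
ω = 267 rad/s, so P_max = T_max·ω = 2.180×10^5 W.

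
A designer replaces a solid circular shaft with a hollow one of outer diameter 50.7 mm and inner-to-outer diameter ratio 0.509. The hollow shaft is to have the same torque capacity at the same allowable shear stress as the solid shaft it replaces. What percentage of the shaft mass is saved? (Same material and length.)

22.4 %

Equal τ_max and T ⇒ the solid shaft needs d_s³ = d_o³(1−k⁴), so d_s = 50.7·(1−0.509⁴)^(1/3) = 49.54 mm.
Area ratio A_h/A_s = d_o²(1−k²)/d_s² = (1−k²)/(1−k⁴)^(2/3) = 0.7760.
Mass saving = 1 − 0.7760 = 22.4 %.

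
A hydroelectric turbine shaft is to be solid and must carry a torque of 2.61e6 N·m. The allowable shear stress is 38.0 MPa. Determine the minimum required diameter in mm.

705 mm

For a solid shaft τ_max = 16T/(πd³), so d = (16T/(π τ_allow))^(1/3) = (16·2.610e6/(π·3.80×10^7))^(1/3) = 0.7046 m.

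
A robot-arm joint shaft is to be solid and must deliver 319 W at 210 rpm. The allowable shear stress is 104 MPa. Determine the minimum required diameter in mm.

8.92 mm

ω = 2π·210/60 = 21.99 rad/s, so T = P/ω = 319 / 21.99 = 14.51 N·m.
For a solid shaft τ_max = 16T/(πd³), so d = (16T/(π τ_allow))^(1/3) = (16·14.51/(π·1.04×10^8))^(1/3) = 0.008923 m.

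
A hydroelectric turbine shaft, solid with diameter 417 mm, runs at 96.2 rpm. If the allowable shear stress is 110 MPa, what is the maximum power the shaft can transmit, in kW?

15800 kW

J = πd⁴/32 = π(0.417)⁴/32 = 2.969×10^-3 m⁴.
T_max = τ_allow·J/r = 1.10×10^8 × 2.969×10^-3 / 0.208 = 1.566e6 N·m.
ω = 2π·96.2/60 = 10.07 rad/s, so P_max = T_max·ω = 1.578×10^7 W.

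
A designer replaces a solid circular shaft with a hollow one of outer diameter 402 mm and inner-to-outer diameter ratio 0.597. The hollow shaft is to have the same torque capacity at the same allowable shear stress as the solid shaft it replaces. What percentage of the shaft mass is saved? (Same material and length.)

29.5 %

Equal τ_max and T ⇒ the solid shaft needs d_s³ = d_o³(1−k⁴), so d_s = 402·(1−0.597⁴)^(1/3) = 384.2 mm.
Area ratio A_h/A_s = d_o²(1−k²)/d_s² = (1−k²)/(1−k⁴)^(2/3) = 0.7046.
Mass saving = 1 − 0.7046 = 29.5 %.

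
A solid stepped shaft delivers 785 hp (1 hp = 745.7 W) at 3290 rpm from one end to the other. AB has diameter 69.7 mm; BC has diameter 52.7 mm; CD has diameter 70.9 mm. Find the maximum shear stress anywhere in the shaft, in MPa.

59.1 MPa

ω = 2π·3290/60 = 344.5 rad/s, so T = P/ω = 785×745.7 / 344.5 = 1699 N·m.
Under the same torque, τ_max = 16T/(πd³) is largest where d is smallest — segment BC (d = 52.7 mm).
τ_max = 16·1699/(π·(0.0527)³) = 5.912×10^7 Pa.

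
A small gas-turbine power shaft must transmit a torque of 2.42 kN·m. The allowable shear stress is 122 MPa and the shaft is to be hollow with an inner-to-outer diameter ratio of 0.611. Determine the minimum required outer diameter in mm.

49.0 mm

For a hollow shaft with d_i/d_o = 0.611: τ_max = 16T/(π d_o³ (1−k⁴)), so d_o = [16T/(π τ_allow (1−k⁴))]^(1/3) = [16·2420/(π·1.22×10^8·0.8606)]^(1/3) = 0.04896 m.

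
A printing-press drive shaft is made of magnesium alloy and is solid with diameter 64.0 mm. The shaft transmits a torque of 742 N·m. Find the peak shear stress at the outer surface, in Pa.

1.44e7 Pa

J = πd⁴/32 = π(0.0640)⁴/32 = 1.647×10^-6 m⁴.
τ_max = T·r/J = 742.0 × 0.0320 / 1.647×10^-6 = 1.442×10^7 Pa.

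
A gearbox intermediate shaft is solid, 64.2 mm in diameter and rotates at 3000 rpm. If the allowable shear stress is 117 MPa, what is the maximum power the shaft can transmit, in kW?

J = πd⁴/32 = π(0.0642)⁴/32 = 1.668×10^-6 m⁴.
T_max = τ_allow·J/r = 1.17×10^8 × 1.668×10^-6 / 0.0321 = 6079 N·m.
ω = 2π·3000/60 = 314.2 rad/s, so P_max = T_max·ω = 1.910×10^6 W.

1910 kW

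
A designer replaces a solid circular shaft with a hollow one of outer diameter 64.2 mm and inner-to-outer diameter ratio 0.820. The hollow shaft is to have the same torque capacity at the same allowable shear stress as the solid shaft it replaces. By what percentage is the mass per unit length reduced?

Equal τ_max and T ⇒ the solid shaft needs d_s³ = d_o³(1−k⁴), so d_s = 64.2·(1−0.820⁴)^(1/3) = 52.53 mm.
Area ratio A_h/A_s = d_o²(1−k²)/d_s² = (1−k²)/(1−k⁴)^(2/3) = 0.4893.
Mass saving = 1 − 0.4893 = 51.1 %.

51.1 %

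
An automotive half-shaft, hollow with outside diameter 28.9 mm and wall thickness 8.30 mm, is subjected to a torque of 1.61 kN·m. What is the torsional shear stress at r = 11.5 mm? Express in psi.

40500 psi

J = π(d_o⁴ − d_i⁴)/32 = π(0.0289⁴ − 0.0123⁴)/32 = 6.624×10^-8 m⁴.
Shear stress varies linearly with radius: τ = T·r/J = 1610 × 0.0115 / 6.624×10^-8 = 2.795×10^8 Pa.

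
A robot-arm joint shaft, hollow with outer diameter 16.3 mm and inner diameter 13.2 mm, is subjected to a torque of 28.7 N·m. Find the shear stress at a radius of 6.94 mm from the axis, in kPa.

50400 kPa

J = π(d_o⁴ − d_i⁴)/32 = π(0.0163⁴ − 0.0132⁴)/32 = 3.950×10^-9 m⁴.
Shear stress varies linearly with radius: τ = T·r/J = 28.70 × 0.00694 / 3.950×10^-9 = 5.043×10^7 Pa.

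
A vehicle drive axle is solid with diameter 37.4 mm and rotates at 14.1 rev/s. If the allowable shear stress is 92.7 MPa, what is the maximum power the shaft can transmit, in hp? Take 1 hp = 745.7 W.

J = πd⁴/32 = π(0.0374)⁴/32 = 1.921×10^-7 m⁴.
T_max = τ_allow·J/r = 9.27×10^7 × 1.921×10^-7 / 0.0187 = 952.2 N·m.
ω = 2π·14.1 = 88.59 rad/s, so P_max = T_max·ω = 8.436×10^4 W.

113 hp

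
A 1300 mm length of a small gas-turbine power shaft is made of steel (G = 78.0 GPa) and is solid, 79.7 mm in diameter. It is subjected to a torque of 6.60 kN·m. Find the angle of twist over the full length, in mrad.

27.8 mrad

J = πd⁴/32 = π(0.0797)⁴/32 = 3.961×10^-6 m⁴.
θ = T·L/(G·J) = 6600 × 1.30 / (78.0×10⁹ × 3.961×10^-6) = 0.02777 rad.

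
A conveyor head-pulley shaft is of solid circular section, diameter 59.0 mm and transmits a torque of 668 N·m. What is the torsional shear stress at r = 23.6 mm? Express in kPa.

J = πd⁴/32 = π(0.0590)⁴/32 = 1.190×10^-6 m⁴.
Shear stress varies linearly with radius: τ = T·r/J = 668.0 × 0.0236 / 1.190×10^-6 = 1.325×10^7 Pa.

13300 kPa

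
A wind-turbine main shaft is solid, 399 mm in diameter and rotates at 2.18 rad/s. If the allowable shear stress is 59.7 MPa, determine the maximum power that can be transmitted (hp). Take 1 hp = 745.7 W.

2180 hp

J = πd⁴/32 = π(0.399)⁴/32 = 2.488×10^-3 m⁴.
T_max = τ_allow·J/r = 5.97×10^7 × 2.488×10^-3 / 0.200 = 744600 N·m.
ω = 2.18 rad/s, so P_max = T_max·ω = 1.623×10^6 W.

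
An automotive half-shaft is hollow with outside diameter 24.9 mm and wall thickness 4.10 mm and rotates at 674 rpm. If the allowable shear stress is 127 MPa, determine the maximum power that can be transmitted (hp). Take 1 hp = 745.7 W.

J = π(d_o⁴ − d_i⁴)/32 = π(0.0249⁴ − 0.0167⁴)/32 = 3.010×10^-8 m⁴.
T_max = τ_allow·J/r = 1.27×10^8 × 3.010×10^-8 / 0.0124 = 307.1 N·m.
ω = 2π·674/60 = 70.58 rad/s, so P_max = T_max·ω = 2.167×10^4 W.

29.1 hp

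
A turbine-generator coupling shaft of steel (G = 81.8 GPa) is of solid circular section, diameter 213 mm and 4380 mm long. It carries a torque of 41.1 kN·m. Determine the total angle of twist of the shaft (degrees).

0.624°

J = πd⁴/32 = π(0.213)⁴/32 = 2.021×10^-4 m⁴.
θ = T·L/(G·J) = 41100 × 4.38 / (81.8×10⁹ × 2.021×10^-4) = 0.01089 rad.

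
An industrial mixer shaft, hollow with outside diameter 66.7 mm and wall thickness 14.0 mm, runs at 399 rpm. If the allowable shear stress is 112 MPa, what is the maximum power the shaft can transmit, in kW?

J = π(d_o⁴ − d_i⁴)/32 = π(0.0667⁴ − 0.0387⁴)/32 = 1.723×10^-6 m⁴.
T_max = τ_allow·J/r = 1.12×10^8 × 1.723×10^-6 / 0.0334 = 5786 N·m.
ω = 2π·399/60 = 41.78 rad/s, so P_max = T_max·ω = 2.418×10^5 W.

242 kW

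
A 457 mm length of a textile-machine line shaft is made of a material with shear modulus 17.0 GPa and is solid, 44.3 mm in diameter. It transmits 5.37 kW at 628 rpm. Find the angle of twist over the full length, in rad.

0.00581 rad

ω = 2π·628/60 = 65.76 rad/s, so T = P/ω = 5.37×10³ / 65.76 = 81.66 N·m.
J = πd⁴/32 = π(0.0443)⁴/32 = 3.781×10^-7 m⁴.
θ = T·L/(G·J) = 81.66 × 0.457 / (17.0×10⁹ × 3.781×10^-7) = 5.805×10^-3 rad.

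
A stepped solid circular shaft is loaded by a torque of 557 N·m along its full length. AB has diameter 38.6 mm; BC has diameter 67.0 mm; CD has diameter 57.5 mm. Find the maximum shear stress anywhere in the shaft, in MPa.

49.3 MPa

Under the same torque, τ_max = 16T/(πd³) is largest where d is smallest — segment AB (d = 38.6 mm).
τ_max = 16·557.0/(π·(0.0386)³) = 4.932×10^7 Pa.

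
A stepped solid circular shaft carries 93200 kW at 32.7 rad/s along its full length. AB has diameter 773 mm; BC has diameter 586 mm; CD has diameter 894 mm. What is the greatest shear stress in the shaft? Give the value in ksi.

10.5 ksi

ω = 32.7 rad/s, so T = P/ω = 93200×10³ / 32.70 = 2.850e6 N·m.
Under the same torque, τ_max = 16T/(πd³) is largest where d is smallest — segment BC (d = 586 mm).
τ_max = 16·2.850e6/(π·(0.586)³) = 7.213×10^7 Pa.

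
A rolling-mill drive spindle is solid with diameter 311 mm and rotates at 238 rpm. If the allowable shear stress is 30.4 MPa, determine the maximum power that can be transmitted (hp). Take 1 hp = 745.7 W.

J = πd⁴/32 = π(0.311)⁴/32 = 9.184×10^-4 m⁴.
T_max = τ_allow·J/r = 3.04×10^7 × 9.184×10^-4 / 0.155 = 179500 N·m.
ω = 2π·238/60 = 24.92 rad/s, so P_max = T_max·ω = 4.475×10^6 W.

6000 hp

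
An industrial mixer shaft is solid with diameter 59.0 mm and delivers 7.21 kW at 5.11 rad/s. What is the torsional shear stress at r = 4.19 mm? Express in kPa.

ω = 5.11 rad/s, so T = P/ω = 7.21×10³ / 5.110 = 1411 N·m.
J = πd⁴/32 = π(0.0590)⁴/32 = 1.190×10^-6 m⁴.
Shear stress varies linearly with radius: τ = T·r/J = 1411 × 0.00419 / 1.190×10^-6 = 4.970×10^6 Pa.

4970 kPa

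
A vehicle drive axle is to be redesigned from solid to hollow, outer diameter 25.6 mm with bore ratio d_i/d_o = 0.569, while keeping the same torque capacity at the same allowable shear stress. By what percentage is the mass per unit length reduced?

Equal τ_max and T ⇒ the solid shaft needs d_s³ = d_o³(1−k⁴), so d_s = 25.6·(1−0.569⁴)^(1/3) = 24.67 mm.
Area ratio A_h/A_s = d_o²(1−k²)/d_s² = (1−k²)/(1−k⁴)^(2/3) = 0.7280.
Mass saving = 1 − 0.7280 = 27.2 %.

27.2 %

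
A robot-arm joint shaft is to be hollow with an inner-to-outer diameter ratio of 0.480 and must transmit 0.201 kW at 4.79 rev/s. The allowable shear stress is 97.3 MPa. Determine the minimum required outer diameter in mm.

ω = 2π·4.79 = 30.10 rad/s, so T = P/ω = 0.201×10³ / 30.10 = 6.679 N·m.
For a hollow shaft with d_i/d_o = 0.480: τ_max = 16T/(π d_o³ (1−k⁴)), so d_o = [16T/(π τ_allow (1−k⁴))]^(1/3) = [16·6.679/(π·9.73×10^7·0.9469)]^(1/3) = 0.007174 m.

7.17 mm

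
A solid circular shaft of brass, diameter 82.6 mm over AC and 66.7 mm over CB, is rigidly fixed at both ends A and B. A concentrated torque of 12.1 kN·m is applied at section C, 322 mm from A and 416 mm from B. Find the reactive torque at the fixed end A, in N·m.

9100 N·m

Compatibility: T_A·a/J_AC = T_B·b/J_CB with T_A + T_B = T₀.
J_AC = 4.57×10^-6 m⁴, J_CB = 1.94×10^-6 m⁴, so T_A = T₀·(J_AC/a)/((J_AC/a)+(J_CB/b)) = 9104 N·m, T_B = 2996 N·m.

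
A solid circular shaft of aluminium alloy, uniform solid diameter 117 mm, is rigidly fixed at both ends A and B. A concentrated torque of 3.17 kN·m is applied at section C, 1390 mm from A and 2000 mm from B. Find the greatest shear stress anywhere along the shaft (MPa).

5.95 MPa

With uniform GJ and both ends fixed, compatibility θ_AC = θ_CB gives T_A·a = T_B·b, together with T_A + T_B = T₀.
T_A = T₀·b/(a+b) = 3170·2000/3390 = 1870 N·m; T_B = 1300 N·m.
τ in each portion: τ_AC = 5.95×10^6 Pa, τ_CB = 4.13×10^6 Pa; maximum is in AC.
τ_max = T_AC·r/J = 1870·0.0585/1.84×10^-5 = 5.947×10^6 Pa.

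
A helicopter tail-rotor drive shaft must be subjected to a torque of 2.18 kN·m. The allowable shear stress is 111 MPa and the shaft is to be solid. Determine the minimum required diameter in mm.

For a solid shaft τ_max = 16T/(πd³), so d = (16T/(π τ_allow))^(1/3) = (16·2180/(π·1.11×10^8))^(1/3) = 0.04642 m.

46.4 mm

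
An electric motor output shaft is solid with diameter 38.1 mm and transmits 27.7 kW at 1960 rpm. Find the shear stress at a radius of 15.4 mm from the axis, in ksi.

1.46 ksi

ω = 2π·1960/60 = 205.3 rad/s, so T = P/ω = 27.7×10³ / 205.3 = 135.0 N·m.
J = πd⁴/32 = π(0.0381)⁴/32 = 2.069×10^-7 m⁴.
Shear stress varies linearly with radius: τ = T·r/J = 135.0 × 0.0154 / 2.069×10^-7 = 1.005×10^7 Pa.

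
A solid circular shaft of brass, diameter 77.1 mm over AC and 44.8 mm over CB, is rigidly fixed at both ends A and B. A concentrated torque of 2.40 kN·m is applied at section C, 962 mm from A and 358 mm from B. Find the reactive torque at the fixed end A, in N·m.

Compatibility: T_A·a/J_AC = T_B·b/J_CB with T_A + T_B = T₀.
J_AC = 3.47×10^-6 m⁴, J_CB = 3.95×10^-7 m⁴, so T_A = T₀·(J_AC/a)/((J_AC/a)+(J_CB/b)) = 1837 N·m, T_B = 562.8 N·m.

1840 N·m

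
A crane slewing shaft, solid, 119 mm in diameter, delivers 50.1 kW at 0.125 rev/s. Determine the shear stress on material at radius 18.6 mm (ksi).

8.74 ksi

ω = 2π·0.125 = 0.7854 rad/s, so T = P/ω = 50.1×10³ / 0.7854 = 63790 N·m.
J = πd⁴/32 = π(0.119)⁴/32 = 1.969×10^-5 m⁴.
Shear stress varies linearly with radius: τ = T·r/J = 63790 × 0.0186 / 1.969×10^-5 = 6.027×10^7 Pa.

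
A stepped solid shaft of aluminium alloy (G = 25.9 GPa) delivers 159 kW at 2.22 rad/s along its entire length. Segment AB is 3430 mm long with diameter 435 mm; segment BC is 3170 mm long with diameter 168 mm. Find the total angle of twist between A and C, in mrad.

115 mrad

ω = 2.22 rad/s, so T = P/ω = 159×10³ / 2.220 = 71620 N·m.
J_AB = π(0.435)⁴/32 = 3.52×10^-3 m⁴; J_BC = π(0.168)⁴/32 = 7.82×10^-5 m⁴.
θ = (T/G)·Σ L_i/J_i = (71620/25.9×10⁹)·(3.43/3.52×10^-3 + 3.17/7.82×10^-5) = 0.1148 rad.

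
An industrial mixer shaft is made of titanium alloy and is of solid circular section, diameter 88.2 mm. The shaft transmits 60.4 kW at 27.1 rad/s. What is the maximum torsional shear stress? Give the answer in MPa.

16.5 MPa

ω = 27.1 rad/s, so T = P/ω = 60.4×10³ / 27.10 = 2229 N·m.
J = πd⁴/32 = π(0.0882)⁴/32 = 5.941×10^-6 m⁴.
τ_max = T·r/J = 2229 × 0.0441 / 5.941×10^-6 = 1.654×10^7 Pa.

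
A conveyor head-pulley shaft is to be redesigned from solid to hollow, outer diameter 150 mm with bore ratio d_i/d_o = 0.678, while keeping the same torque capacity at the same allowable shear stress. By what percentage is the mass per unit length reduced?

36.7 %

Equal τ_max and T ⇒ the solid shaft needs d_s³ = d_o³(1−k⁴), so d_s = 150·(1−0.678⁴)^(1/3) = 138.6 mm.
Area ratio A_h/A_s = d_o²(1−k²)/d_s² = (1−k²)/(1−k⁴)^(2/3) = 0.6330.
Mass saving = 1 − 0.6330 = 36.7 %.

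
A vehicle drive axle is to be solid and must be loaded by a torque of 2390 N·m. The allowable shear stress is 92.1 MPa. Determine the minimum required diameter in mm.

For a solid shaft τ_max = 16T/(πd³), so d = (16T/(π τ_allow))^(1/3) = (16·2390/(π·9.21×10^7))^(1/3) = 0.05094 m.

50.9 mm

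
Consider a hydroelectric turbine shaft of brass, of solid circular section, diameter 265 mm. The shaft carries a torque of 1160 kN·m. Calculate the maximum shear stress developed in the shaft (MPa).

317 MPa

J = πd⁴/32 = π(0.265)⁴/32 = 4.842×10^-4 m⁴.
τ_max = T·r/J = 1.160e6 × 0.133 / 4.842×10^-4 = 3.175×10^8 Pa.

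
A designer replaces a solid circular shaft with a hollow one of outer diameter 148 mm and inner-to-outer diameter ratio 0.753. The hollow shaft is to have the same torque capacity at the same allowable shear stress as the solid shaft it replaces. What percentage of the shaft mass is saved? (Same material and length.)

Equal τ_max and T ⇒ the solid shaft needs d_s³ = d_o³(1−k⁴), so d_s = 148·(1−0.753⁴)^(1/3) = 130.1 mm.
Area ratio A_h/A_s = d_o²(1−k²)/d_s² = (1−k²)/(1−k⁴)^(2/3) = 0.5608.
Mass saving = 1 − 0.5608 = 43.9 %.

43.9 %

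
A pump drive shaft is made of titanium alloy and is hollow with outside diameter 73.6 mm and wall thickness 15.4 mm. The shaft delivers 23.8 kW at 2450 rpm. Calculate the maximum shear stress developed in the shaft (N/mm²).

ω = 2π·2450/60 = 256.6 rad/s, so T = P/ω = 23.8×10³ / 256.6 = 92.76 N·m.
J = π(d_o⁴ − d_i⁴)/32 = π(0.0736⁴ − 0.0428⁴)/32 = 2.551×10^-6 m⁴.
τ_max = T·r/J = 92.76 × 0.0368 / 2.551×10^-6 = 1.338×10^6 Pa.

1.34 N/mm²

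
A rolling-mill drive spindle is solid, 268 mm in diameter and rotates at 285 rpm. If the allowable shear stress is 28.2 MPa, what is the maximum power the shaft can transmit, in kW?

J = πd⁴/32 = π(0.268)⁴/32 = 5.065×10^-4 m⁴.
T_max = τ_allow·J/r = 2.82×10^7 × 5.065×10^-4 / 0.134 = 106600 N·m.
ω = 2π·285/60 = 29.85 rad/s, so P_max = T_max·ω = 3.181×10^6 W.

3180 kW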